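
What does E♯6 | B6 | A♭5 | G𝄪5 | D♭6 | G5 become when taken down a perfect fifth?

A#5 E6 Db5 C##5 Gb5 C5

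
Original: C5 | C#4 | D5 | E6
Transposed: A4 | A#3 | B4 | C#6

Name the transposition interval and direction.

Take the first pair: C5 → A4. C to A spans 3 letter names, so the interval is some kind of third.
A4 to C5 is 3 semitones, which makes it a minor third; the second version is lower, so the direction is down.
Checking another pair — E6 → C#6 — gives the same interval.

down a minor third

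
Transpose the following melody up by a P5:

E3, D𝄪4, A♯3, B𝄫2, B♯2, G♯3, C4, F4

A perfect fifth up from E3 gives B3.
A perfect fifth up from D##4 gives A##4.
A#3: a fifth up reaches E, and 7 semitones makes it E#4.
Bbb2 up a perfect fifth is Fb3.
B#2 up a perfect fifth is F##3.
A perfect fifth up from G#3 gives D#4.
C4: a fifth up reaches G, and 7 semitones makes it G4.
F4: a fifth up reaches C, and 7 semitones makes it C5.

B3 A##4 E#4 Fb3 F##3 D#4 G4 C5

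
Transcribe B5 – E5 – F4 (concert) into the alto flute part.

Written C4 sounds as G3 on the alto flute, so concert pitches are written a perfect fourth up.
B5 to E6
E5 to A5
F4 to Bb4

E6 A5 Bb4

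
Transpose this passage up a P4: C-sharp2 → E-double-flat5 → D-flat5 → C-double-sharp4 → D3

A perfect fourth up from C#2 gives F#2.
A perfect fourth up from Ebb5 gives Abb5.
Db5: a fourth up reaches G, and 5 semitones makes it Gb5.
A perfect fourth up from C##4 gives F##4.
D3: a fourth up reaches G, and 5 semitones makes it G3.

F#2 Abb5 Gb5 F##4 G3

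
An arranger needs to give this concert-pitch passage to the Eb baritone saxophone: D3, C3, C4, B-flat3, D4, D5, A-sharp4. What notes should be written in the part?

B4 A4 A5 G5 B5 B6 F##6

The Eb baritone saxophone sounds a major thirteenth below written, so the written part must be a major thirteenth above concert — transpose each note up.
D3 gives B4
C3 gives A4
C4 gives A5
Bb3 gives G5
D4 gives B5
D5 gives B6
A#4 gives F##6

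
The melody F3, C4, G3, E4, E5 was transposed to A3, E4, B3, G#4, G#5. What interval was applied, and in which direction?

Take the first pair: F3 → A3. F to A spans 3 letter names, so the interval is some kind of third.
F3 to A3 is 4 semitones, which makes it a major third; the second version is higher, so the direction is up.
Checking another pair — E5 → G#5 — gives the same interval.

up a major third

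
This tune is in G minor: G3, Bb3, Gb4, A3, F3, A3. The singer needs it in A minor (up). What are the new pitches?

From G up to A is a major second; apply that to each pitch.
G3 -> A3
Bb3 -> C4
Gb4 -> Ab4
A3 -> B3
F3 -> G3
A3 -> B3

A3 C4 Ab4 B3 G3 B3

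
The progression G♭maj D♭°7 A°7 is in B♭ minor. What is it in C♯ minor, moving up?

B♭ minor up to C♯ minor is an augmented second; each chord root moves by that interval while the quality stays the same.
G♭maj: root G♭ up an augmented second → A, giving Amaj.
D♭°7: root D♭ up an augmented second → E, giving E°7.
A°7: root A up an augmented second → B#, giving B#°7.

Amaj E°7 B#°7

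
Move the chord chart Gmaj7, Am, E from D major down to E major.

Amaj7 Bm F#

D major down to E major is a minor seventh; each chord root moves by that interval while the quality stays the same.
Gmaj7: root G down a minor seventh → A, giving Amaj7.
Am: root A down a minor seventh → B, giving Bm.
E: root E down a minor seventh → F#, giving F#.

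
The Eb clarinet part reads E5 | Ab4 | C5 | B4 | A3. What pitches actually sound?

G5 Cb5 Eb5 D5 C4

The Eb clarinet sounds a minor third above written, so transpose each written note up a minor third.
E5 gives G5
Ab4 gives Cb5
C5 gives Eb5
B4 gives D5
A3 gives C4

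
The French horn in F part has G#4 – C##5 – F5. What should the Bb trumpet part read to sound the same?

D#4 G##4 C5

First find concert pitch: the French horn in F sounds a perfect fifth below written, so G#4 C##5 F5 sounds C#4 F##4 Bb4.
Then write for Bb trumpet: it sounds a major second below written, so the part must be a major second above concert.
C#4 → D#4
F##4 → G##4
Bb4 → C5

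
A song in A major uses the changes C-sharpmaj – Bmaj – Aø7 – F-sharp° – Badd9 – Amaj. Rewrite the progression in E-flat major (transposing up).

A major up to E-flat major is a diminished fifth; each chord root moves by that interval while the quality stays the same.
C-sharpmaj: root C-sharp up a diminished fifth → G, giving Gmaj.
Bmaj: root B up a diminished fifth → F, giving Fmaj.
Aø7: root A up a diminished fifth → Eb, giving Ebø7.
F-sharp°: root F-sharp up a diminished fifth → C, giving C°.
Badd9: root B up a diminished fifth → F, giving Fadd9.
Amaj: root A up a diminished fifth → Eb, giving Ebmaj.

Gmaj Fmaj Ebø7 C° Fadd9 Ebmaj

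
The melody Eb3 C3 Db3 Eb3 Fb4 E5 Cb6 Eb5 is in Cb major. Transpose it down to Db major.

F2 D2 Eb2 F2 Gb3 F#4 Db5 F4

Cb major to Db major down is a minor seventh, so every note moves down by that interval.
Eb3 to F2
C3 to D2
Db3 to Eb2
Eb3 to F2
Fb4 to Gb3
E5 to F#4
Cb6 to Db5
Eb5 to F4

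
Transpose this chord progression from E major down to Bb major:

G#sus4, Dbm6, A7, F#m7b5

E major down to Bb major is an augmented fourth; each chord root moves by that interval while the quality stays the same.
G#sus4: root G# down an augmented fourth → D, giving Dsus4.
Dbm6: root Db down an augmented fourth → Abb, giving Abbm6.
A7: root A down an augmented fourth → Eb, giving Eb7.
F#m7b5: root F# down an augmented fourth → C, giving Cm7b5.

Dsus4 Abbm6 Eb7 Cm7b5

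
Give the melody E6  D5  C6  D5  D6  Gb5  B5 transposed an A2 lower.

Db6 Cb5 Bbb5 Cb5 Cb6 Fbb5 Ab5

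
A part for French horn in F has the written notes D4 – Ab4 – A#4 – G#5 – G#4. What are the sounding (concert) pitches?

G3 Db4 D#4 C#5 C#4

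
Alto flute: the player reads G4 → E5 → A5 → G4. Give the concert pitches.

Written C4 on the alto flute sounds as G3, a perfect fourth lower; apply that shift to every note.
G4 becomes D4
E5 becomes B4
A5 becomes E5
G4 becomes D4

D4 B4 E5 D4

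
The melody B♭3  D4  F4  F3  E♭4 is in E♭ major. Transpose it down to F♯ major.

C#3 E#3 G#3 G#2 F#3

From E♭ down to F♯ is a diminished seventh; apply that to each pitch.
Bb3 -> C#3
D4 -> E#3
F4 -> G#3
F3 -> G#2
Eb4 -> F#3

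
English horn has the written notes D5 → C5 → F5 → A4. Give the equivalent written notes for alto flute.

C5 Bb4 Eb5 G4

First find concert pitch: the English horn sounds a perfect fifth below written, so D5 C5 F5 A4 sounds G4 F4 Bb4 D4.
Then write for alto flute: it sounds a perfect fourth below written, so the part must be a perfect fourth above concert.
G4 → C5
F4 → Bb4
Bb4 → Eb5
D4 → G4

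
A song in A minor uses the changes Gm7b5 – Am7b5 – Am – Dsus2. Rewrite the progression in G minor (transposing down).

Fm7b5 Gm7b5 Gm Csus2

A minor down to G minor is a major second; each chord root moves by that interval while the quality stays the same.
Gm7b5: root G down a major second → F, giving Fm7b5.
Am7b5: root A down a major second → G, giving Gm7b5.
Am: root A down a major second → G, giving Gm.
Dsus2: root D down a major second → C, giving Csus2.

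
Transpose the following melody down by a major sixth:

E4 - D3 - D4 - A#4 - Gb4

G3 F2 F3 C#4 Bbb3

E4 down a major sixth is G3.
D3: a sixth down reaches F, and 9 semitones makes it F2.
D4: a sixth down reaches F, and 9 semitones makes it F3.
A#4 down a major sixth is C#4.
Gb4: a sixth down reaches B, and 9 semitones makes it Bbb3.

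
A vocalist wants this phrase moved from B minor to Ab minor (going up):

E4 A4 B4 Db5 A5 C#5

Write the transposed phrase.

From B up to Ab is a diminished seventh; apply that to each pitch.
E4 → Db5
A4 → Gb5
B4 → Ab5
Db5 → Cbb6
A5 → Gb6
C#5 → Bb5

Db5 Gb5 Ab5 Cbb6 Gb6 Bb5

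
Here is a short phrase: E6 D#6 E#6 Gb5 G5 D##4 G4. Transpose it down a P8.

E5 D#5 E#5 Gb4 G4 D##3 G3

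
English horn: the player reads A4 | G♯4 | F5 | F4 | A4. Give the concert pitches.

The English horn sounds a perfect fifth below written, so transpose each written note down a perfect fifth.
A4 to D4
G#4 to C#4
F5 to Bb4
F4 to Bb3
A4 to D4

D4 C#4 Bb4 Bb3 D4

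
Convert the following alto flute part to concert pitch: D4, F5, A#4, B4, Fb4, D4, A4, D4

A3 C5 E#4 F#4 Cb4 A3 E4 A3

The alto flute sounds a perfect fourth below written, so transpose each written note down a perfect fourth.
D4 gives A3
F5 gives C5
A#4 gives E#4
B4 gives F#4
Fb4 gives Cb4
D4 gives A3
A4 gives E4
D4 gives A3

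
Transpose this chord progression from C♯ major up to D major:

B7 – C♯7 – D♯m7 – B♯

C7 D7 Em7 C#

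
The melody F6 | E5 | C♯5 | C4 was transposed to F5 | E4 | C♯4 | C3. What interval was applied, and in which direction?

down a perfect octave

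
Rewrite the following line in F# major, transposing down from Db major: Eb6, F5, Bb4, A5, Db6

G#5 A#4 D#4 C##5 F#5

Db major to F# major down is a diminished sixth, so every note moves down by that interval.
Eb6 to G#5
F5 to A#4
Bb4 to D#4
A5 to C##5
Db6 to F#5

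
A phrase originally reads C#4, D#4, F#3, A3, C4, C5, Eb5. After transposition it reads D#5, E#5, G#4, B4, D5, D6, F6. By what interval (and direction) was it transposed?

up a major ninth

Take the first pair: C#4 → D#5. C to D spans 9 letter names, so the interval is some kind of ninth.
C#4 to D#5 is 14 semitones, which makes it a major ninth; the second version is higher, so the direction is up.
Checking another pair — Eb5 → F6 — gives the same interval.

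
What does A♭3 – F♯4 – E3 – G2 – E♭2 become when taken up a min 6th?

Ab3: a sixth up reaches F, and 8 semitones makes it Fb4.
F#4: a sixth up reaches D, and 8 semitones makes it D5.
A minor sixth up from E3 gives C4.
G2: a sixth up reaches E, and 8 semitones makes it Eb3.
A minor sixth up from Eb2 gives Cb3.

Fb4 D5 C4 Eb3 Cb3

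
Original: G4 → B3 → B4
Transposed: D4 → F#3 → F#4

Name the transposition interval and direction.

down a perfect fourth

From G4 to D4 is 4 letter names — a fourth of some quality.
D4 to G4 is 5 semitones, which makes it a perfect fourth; the second version is lower, so the direction is down.
Checking another pair — B4 → F#4 — gives the same interval.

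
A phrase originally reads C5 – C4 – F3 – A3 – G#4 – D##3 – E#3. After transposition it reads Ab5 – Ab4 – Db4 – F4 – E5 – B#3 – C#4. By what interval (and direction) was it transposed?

From C5 to Ab5 is 6 letter names — a sixth of some quality.
C5 to Ab5 is 8 semitones, which makes it a minor sixth; the second version is higher, so the direction is up.
Checking another pair — E#3 → C#4 — gives the same interval.

up a minor sixth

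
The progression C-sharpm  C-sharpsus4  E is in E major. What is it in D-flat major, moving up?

Bbm Bbsus4 Db

E major up to D-flat major is a diminished seventh; each chord root moves by that interval while the quality stays the same.
C-sharpm: root C-sharp up a diminished seventh → Bb, giving Bbm.
C-sharpsus4: root C-sharp up a diminished seventh → Bb, giving Bbsus4.
E: root E up a diminished seventh → Db, giving Db.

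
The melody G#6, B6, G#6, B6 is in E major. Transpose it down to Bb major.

D6 F6 D6 F6

E major to Bb major down is an augmented fourth, so every note moves down by that interval.
G#6 to D6
B6 to F6
G#6 to D6
B6 to F6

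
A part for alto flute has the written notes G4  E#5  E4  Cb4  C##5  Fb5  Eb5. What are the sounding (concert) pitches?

D4 B#4 B3 Gb3 G##4 Cb5 Bb4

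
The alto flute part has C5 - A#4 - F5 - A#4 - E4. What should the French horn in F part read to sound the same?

D5 B#4 G5 B#4 F#4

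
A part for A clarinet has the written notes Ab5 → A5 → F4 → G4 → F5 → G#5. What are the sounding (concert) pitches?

Written C4 on the A clarinet sounds as A3, a minor third lower; apply that shift to every note.
Ab5 becomes F5
A5 becomes F#5
F4 becomes D4
G4 becomes E4
F5 becomes D5
G#5 becomes E#5

F5 F#5 D4 E4 D5 E#5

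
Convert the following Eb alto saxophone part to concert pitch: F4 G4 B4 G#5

The Eb alto saxophone sounds a major sixth below written, so transpose each written note down a major sixth.
F4 to Ab3
G4 to Bb3
B4 to D4
G#5 to B4

Ab3 Bb3 D4 B4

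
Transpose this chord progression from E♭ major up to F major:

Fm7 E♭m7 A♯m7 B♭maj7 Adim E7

Gm7 Fm7 B#m7 Cmaj7 Bdim F#7

E♭ major up to F major is a major second; each chord root moves by that interval while the quality stays the same.
Fm7: root F up a major second → G, giving Gm7.
E♭m7: root E♭ up a major second → F, giving Fm7.
A♯m7: root A♯ up a major second → B#, giving B#m7.
B♭maj7: root B♭ up a major second → C, giving Cmaj7.
Adim: root A up a major second → B, giving Bdim.
E7: root E up a major second → F#, giving F#7.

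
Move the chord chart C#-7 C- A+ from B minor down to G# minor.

A#-7 A- F#+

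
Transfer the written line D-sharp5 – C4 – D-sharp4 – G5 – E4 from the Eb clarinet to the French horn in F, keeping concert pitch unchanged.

First find concert pitch: the Eb clarinet sounds a minor third above written, so D-sharp5 C4 D-sharp4 G5 E4 sounds F#5 Eb4 F#4 Bb5 G4.
Then write for French horn in F: it sounds a perfect fifth below written, so the part must be a perfect fifth above concert.
F#5 → C#6
Eb4 → Bb4
F#4 → C#5
Bb5 → F6
G4 → D5

C#6 Bb4 C#5 F6 D5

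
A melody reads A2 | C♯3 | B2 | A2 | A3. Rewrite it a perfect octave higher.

A3 C#4 B3 A3 A4

A perfect octave up from A2 gives A3.
C#3: an octave up reaches C, and 12 semitones makes it C#4.
A perfect octave up from B2 gives B3.
A2 up a perfect octave is A3.
A3: an octave up reaches A, and 12 semitones makes it A4.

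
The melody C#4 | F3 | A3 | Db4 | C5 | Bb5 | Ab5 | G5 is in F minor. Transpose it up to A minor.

F minor to A minor up is a major third, so every note moves up by that interval.
C#4 becomes E#4
F3 becomes A3
A3 becomes C#4
Db4 becomes F4
C5 becomes E5
Bb5 becomes D6
Ab5 becomes C6
G5 becomes B5

E#4 A3 C#4 F4 E5 D6 C6 B5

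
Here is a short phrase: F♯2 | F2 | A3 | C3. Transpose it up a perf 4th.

B2 Bb2 D4 F3

F#2 becomes B2
F2 becomes Bb2
A3 becomes D4
C3 becomes F3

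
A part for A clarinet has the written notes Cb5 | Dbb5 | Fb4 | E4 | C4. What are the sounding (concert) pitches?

Written C4 on the A clarinet sounds as A3, a minor third lower; apply that shift to every note.
Cb5 -> Ab4
Dbb5 -> Bbb4
Fb4 -> Db4
E4 -> C#4
C4 -> A3

Ab4 Bbb4 Db4 C#4 A3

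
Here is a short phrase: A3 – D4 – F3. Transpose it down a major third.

A3 → F3
D4 → Bb3
F3 → Db3

F3 Bb3 Db3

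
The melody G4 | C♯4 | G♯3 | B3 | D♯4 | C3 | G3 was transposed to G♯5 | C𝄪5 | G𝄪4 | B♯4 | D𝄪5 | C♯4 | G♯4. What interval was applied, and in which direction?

up an augmented octave

Take the first pair: G4 → G#5. G to G spans 8 letter names, so the interval is some kind of octave.
G4 to G#5 is 13 semitones, which makes it an augmented octave; the second version is higher, so the direction is up.
Checking another pair — G3 → G#4 — gives the same interval.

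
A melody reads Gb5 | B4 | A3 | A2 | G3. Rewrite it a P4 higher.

Cb6 E5 D4 D3 C4

Gb5 gives Cb6
B4 gives E5
A3 gives D4
A2 gives D3
G3 gives C4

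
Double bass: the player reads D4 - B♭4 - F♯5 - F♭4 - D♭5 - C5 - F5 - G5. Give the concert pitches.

D3 Bb3 F#4 Fb3 Db4 C4 F4 G4

The double bass sounds a perfect octave below written, so transpose each written note down a perfect octave.
D4 gives D3
Bb4 gives Bb3
F#5 gives F#4
Fb4 gives Fb3
Db5 gives Db4
C5 gives C4
F5 gives F4
G5 gives G4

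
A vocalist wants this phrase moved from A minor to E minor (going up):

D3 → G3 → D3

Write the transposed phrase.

A3 D4 A3

A minor to E minor up is a perfect fifth, so every note moves up by that interval.
D3 to A3
G3 to D4
D3 to A3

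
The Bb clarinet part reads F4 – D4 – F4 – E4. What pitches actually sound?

The Bb clarinet sounds a major second below written, so transpose each written note down a major second.
F4 → Eb4
D4 → C4
F4 → Eb4
E4 → D4

Eb4 C4 Eb4 D4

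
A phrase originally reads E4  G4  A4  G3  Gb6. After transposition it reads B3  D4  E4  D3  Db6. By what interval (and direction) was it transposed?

From E4 to B3 is 4 letter names — a fourth of some quality.
B3 to E4 is 5 semitones, which makes it a perfect fourth; the second version is lower, so the direction is down.
Checking another pair — Gb6 → Db6 — gives the same interval.

down a perfect fourth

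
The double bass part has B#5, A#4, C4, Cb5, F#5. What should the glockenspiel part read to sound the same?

B#2 A#1 C1 Cb2 F#2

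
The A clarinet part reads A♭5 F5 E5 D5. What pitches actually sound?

F5 D5 C#5 B4

Written C4 on the A clarinet sounds as A3, a minor third lower; apply that shift to every note.
Ab5 → F5
F5 → D5
E5 → C#5
D5 → B4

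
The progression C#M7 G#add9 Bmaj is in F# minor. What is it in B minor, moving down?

F# minor down to B minor is a perfect fifth; each chord root moves by that interval while the quality stays the same.
C#M7: root C# down a perfect fifth → F#, giving F#M7.
G#add9: root G# down a perfect fifth → C#, giving C#add9.
Bmaj: root B down a perfect fifth → E, giving Emaj.

F#M7 C#add9 Emaj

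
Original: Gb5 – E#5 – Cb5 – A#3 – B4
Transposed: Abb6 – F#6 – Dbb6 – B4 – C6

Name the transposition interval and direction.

up a minor ninth

Take the first pair: Gb5 → Abb6. G to A spans 9 letter names, so the interval is some kind of ninth.
Gb5 to Abb6 is 13 semitones, which makes it a minor ninth; the second version is higher, so the direction is up.
Checking another pair — B4 → C6 — gives the same interval.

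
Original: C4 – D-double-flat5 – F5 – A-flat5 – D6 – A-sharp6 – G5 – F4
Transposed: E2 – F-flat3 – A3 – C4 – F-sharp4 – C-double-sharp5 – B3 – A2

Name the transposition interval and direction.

down a minor thirteenth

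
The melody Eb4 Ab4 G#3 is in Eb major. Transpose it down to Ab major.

Ab3 Db4 C#3

From Eb down to Ab is a perfect fifth; apply that to each pitch.
Eb4 -> Ab3
Ab4 -> Db4
G#3 -> C#3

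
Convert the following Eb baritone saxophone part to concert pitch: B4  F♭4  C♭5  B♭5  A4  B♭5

D3 Abb2 Ebb3 Db4 C3 Db4

Written C4 on the Eb baritone saxophone sounds as Eb2, a major thirteenth lower; apply that shift to every note.
B4 → D3
Fb4 → Abb2
Cb5 → Ebb3
Bb5 → Db4
A4 → C3
Bb5 → Db4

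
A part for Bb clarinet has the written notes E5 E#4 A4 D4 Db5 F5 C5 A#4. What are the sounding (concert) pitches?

D5 D#4 G4 C4 Cb5 Eb5 Bb4 G#4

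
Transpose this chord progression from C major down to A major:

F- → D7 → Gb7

D- B7 Eb7

C major down to A major is a minor third; each chord root moves by that interval while the quality stays the same.
F-: root F down a minor third → D, giving D-.
D7: root D down a minor third → B, giving B7.
Gb7: root Gb down a minor third → Eb, giving Eb7.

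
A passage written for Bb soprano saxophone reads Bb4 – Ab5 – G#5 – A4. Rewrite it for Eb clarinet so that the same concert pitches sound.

First find concert pitch: the Bb soprano saxophone sounds a major second below written, so Bb4 Ab5 G#5 A4 sounds Ab4 Gb5 F#5 G4.
Then write for Eb clarinet: it sounds a minor third above written, so the part must be a minor third below concert.
Ab4 → F4
Gb5 → Eb5
F#5 → D#5
G4 → E4

F4 Eb5 D#5 E4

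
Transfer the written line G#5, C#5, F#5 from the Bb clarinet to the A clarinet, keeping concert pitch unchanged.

A5 D5 G5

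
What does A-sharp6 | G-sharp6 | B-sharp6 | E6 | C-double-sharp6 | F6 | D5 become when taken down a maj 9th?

A#6 becomes G#5
G#6 becomes F#5
B#6 becomes A#5
E6 becomes D5
C##6 becomes B#4
F6 becomes Eb5
D5 becomes C4

G#5 F#5 A#5 D5 B#4 Eb5 C4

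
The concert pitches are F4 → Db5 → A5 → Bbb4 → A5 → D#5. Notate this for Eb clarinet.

D4 Bb4 F#5 Gb4 F#5 B#4

Written C4 sounds as Eb4 on the Eb clarinet, so concert pitches are written a minor third down.
F4 gives D4
Db5 gives Bb4
A5 gives F#5
Bbb4 gives Gb4
A5 gives F#5
D#5 gives B#4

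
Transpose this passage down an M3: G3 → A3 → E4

G3 gives Eb3
A3 gives F3
E4 gives C4

Eb3 F3 C4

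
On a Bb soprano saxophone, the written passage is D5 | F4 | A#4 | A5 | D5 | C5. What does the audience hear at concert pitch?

C5 Eb4 G#4 G5 C5 Bb4

The Bb soprano saxophone sounds a major second below written, so transpose each written note down a major second.
D5 becomes C5
F4 becomes Eb4
A#4 becomes G#4
A5 becomes G5
D5 becomes C5
C5 becomes Bb4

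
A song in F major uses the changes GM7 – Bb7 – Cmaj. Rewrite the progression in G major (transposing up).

AM7 C7 Dmaj

F major up to G major is a major second; each chord root moves by that interval while the quality stays the same.
GM7: root G up a major second → A, giving AM7.
Bb7: root Bb up a major second → C, giving C7.
Cmaj: root C up a major second → D, giving Dmaj.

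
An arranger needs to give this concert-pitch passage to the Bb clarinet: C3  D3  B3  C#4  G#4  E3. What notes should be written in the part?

D3 E3 C#4 D#4 A#4 F#3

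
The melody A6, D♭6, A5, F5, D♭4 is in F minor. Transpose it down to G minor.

F minor to G minor down is a minor seventh, so every note moves down by that interval.
A6 becomes B5
Db6 becomes Eb5
A5 becomes B4
F5 becomes G4
Db4 becomes Eb3

B5 Eb5 B4 G4 Eb3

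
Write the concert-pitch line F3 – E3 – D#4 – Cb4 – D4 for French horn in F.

C4 B3 A#4 Gb4 A4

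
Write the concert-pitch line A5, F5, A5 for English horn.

The English horn sounds a perfect fifth below written, so the written part must be a perfect fifth above concert — transpose each note up.
A5 → E6
F5 → C6
A5 → E6

E6 C6 E6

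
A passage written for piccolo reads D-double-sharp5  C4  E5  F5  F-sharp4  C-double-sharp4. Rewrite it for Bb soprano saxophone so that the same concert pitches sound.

E##6 D5 F#6 G6 G#5 D##5

First find concert pitch: the piccolo sounds a perfect octave above written, so D-double-sharp5 C4 E5 F5 F-sharp4 C-double-sharp4 sounds D##6 C5 E6 F6 F#5 C##5.
Then write for Bb soprano saxophone: it sounds a major second below written, so the part must be a major second above concert.
D##6 → E##6
C5 → D5
E6 → F#6
F6 → G6
F#5 → G#5
C##5 → D##5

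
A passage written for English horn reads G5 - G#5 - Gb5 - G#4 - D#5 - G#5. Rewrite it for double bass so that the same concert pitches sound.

First find concert pitch: the English horn sounds a perfect fifth below written, so G5 G#5 Gb5 G#4 D#5 G#5 sounds C5 C#5 Cb5 C#4 G#4 C#5.
Then write for double bass: it sounds a perfect octave below written, so the part must be a perfect octave above concert.
C5 → C6
C#5 → C#6
Cb5 → Cb6
C#4 → C#5
G#4 → G#5
C#5 → C#6

C6 C#6 Cb6 C#5 G#5 C#6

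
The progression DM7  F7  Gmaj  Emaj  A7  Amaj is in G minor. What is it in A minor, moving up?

EM7 G7 Amaj F#maj B7 Bmaj

G minor up to A minor is a major second; each chord root moves by that interval while the quality stays the same.
DM7: root D up a major second → E, giving EM7.
F7: root F up a major second → G, giving G7.
Gmaj: root G up a major second → A, giving Amaj.
Emaj: root E up a major second → F#, giving F#maj.
A7: root A up a major second → B, giving B7.
Amaj: root A up a major second → B, giving Bmaj.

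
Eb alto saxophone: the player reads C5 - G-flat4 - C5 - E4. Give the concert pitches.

Eb4 Bbb3 Eb4 G3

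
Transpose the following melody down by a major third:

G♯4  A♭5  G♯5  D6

G#4 becomes E4
Ab5 becomes Fb5
G#5 becomes E5
D6 becomes Bb5

E4 Fb5 E5 Bb5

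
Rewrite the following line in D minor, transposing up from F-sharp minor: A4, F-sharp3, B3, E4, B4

F5 D4 G4 C5 G5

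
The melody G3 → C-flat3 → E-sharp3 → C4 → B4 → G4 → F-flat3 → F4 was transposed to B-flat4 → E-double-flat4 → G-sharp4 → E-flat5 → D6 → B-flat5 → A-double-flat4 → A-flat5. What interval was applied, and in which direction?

Take the first pair: G3 → Bb4. G to B spans 10 letter names, so the interval is some kind of tenth.
G3 to Bb4 is 15 semitones, which makes it a minor tenth; the second version is higher, so the direction is up.
Checking another pair — F4 → Ab5 — gives the same interval.

up a minor tenth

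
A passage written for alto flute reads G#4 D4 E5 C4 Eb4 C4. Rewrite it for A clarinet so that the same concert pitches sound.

F#4 C4 D5 Bb3 Db4 Bb3

First find concert pitch: the alto flute sounds a perfect fourth below written, so G#4 D4 E5 C4 Eb4 C4 sounds D#4 A3 B4 G3 Bb3 G3.
Then write for A clarinet: it sounds a minor third below written, so the part must be a minor third above concert.
D#4 → F#4
A3 → C4
B4 → D5
G3 → Bb3
Bb3 → Db4
G3 → Bb3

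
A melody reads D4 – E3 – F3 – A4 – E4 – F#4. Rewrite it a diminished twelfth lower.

D4 down a diminished twelfth is G#2.
E3: a twelfth down reaches A, and 18 semitones makes it A#1.
F3: a twelfth down reaches B, and 18 semitones makes it B1.
A4 down a diminished twelfth is D#3.
E4 down a diminished twelfth is A#2.
F#4: a twelfth down reaches B, and 18 semitones makes it B#2.

G#2 A#1 B1 D#3 A#2 B#2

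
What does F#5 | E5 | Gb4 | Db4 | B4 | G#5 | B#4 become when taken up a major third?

A#5 G#5 Bb4 F4 D#5 B#5 D##5

F#5 gives A#5
E5 gives G#5
Gb4 gives Bb4
Db4 gives F4
B4 gives D#5
G#5 gives B#5
B#4 gives D##5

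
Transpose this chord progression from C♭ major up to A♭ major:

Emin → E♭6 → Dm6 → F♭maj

C♭ major up to A♭ major is a major sixth; each chord root moves by that interval while the quality stays the same.
Emin: root E up a major sixth → C#, giving C#min.
E♭6: root E♭ up a major sixth → C, giving C6.
Dm6: root D up a major sixth → B, giving Bm6.
F♭maj: root F♭ up a major sixth → Db, giving Dbmaj.

C#min C6 Bm6 Dbmaj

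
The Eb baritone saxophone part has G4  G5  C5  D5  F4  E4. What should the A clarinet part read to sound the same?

First find concert pitch: the Eb baritone saxophone sounds a major thirteenth below written, so G4 G5 C5 D5 F4 E4 sounds Bb2 Bb3 Eb3 F3 Ab2 G2.
Then write for A clarinet: it sounds a minor third below written, so the part must be a minor third above concert.
Bb2 → Db3
Bb3 → Db4
Eb3 → Gb3
F3 → Ab3
Ab2 → Cb3
G2 → Bb2

Db3 Db4 Gb3 Ab3 Cb3 Bb2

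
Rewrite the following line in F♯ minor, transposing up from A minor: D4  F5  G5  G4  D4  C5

From A up to F♯ is a major sixth; apply that to each pitch.
D4 becomes B4
F5 becomes D6
G5 becomes E6
G4 becomes E5
D4 becomes B4
C5 becomes A5

B4 D6 E6 E5 B4 A5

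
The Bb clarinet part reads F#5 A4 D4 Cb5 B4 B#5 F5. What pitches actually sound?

The Bb clarinet sounds a major second below written, so transpose each written note down a major second.
F#5 becomes E5
A4 becomes G4
D4 becomes C4
Cb5 becomes Bbb4
B4 becomes A4
B#5 becomes A#5
F5 becomes Eb5

E5 G4 C4 Bbb4 A4 A#5 Eb5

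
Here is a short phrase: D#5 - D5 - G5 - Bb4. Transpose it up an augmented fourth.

G##5 G#5 C#6 E5

An augmented fourth up from D#5 gives G##5.
An augmented fourth up from D5 gives G#5.
An augmented fourth up from G5 gives C#6.
Bb4: a fourth up reaches E, and 6 semitones makes it E5.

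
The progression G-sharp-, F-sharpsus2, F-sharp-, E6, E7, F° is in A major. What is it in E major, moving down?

A major down to E major is a perfect fourth; each chord root moves by that interval while the quality stays the same.
G-sharp-: root G-sharp down a perfect fourth → D#, giving D#-.
F-sharpsus2: root F-sharp down a perfect fourth → C#, giving C#sus2.
F-sharp-: root F-sharp down a perfect fourth → C#, giving C#-.
E6: root E down a perfect fourth → B, giving B6.
E7: root E down a perfect fourth → B, giving B7.
F°: root F down a perfect fourth → C, giving C°.

D#- C#sus2 C#- B6 B7 C°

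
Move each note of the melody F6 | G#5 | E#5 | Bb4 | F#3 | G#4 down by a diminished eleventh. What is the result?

A diminished eleventh down from F6 gives C#5.
G#5: an eleventh down reaches D, and 16 semitones makes it D##4.
A diminished eleventh down from E#5 gives B##3.
Bb4: an eleventh down reaches F, and 16 semitones makes it F#3.
F#3: an eleventh down reaches C, and 16 semitones makes it C##2.
G#4 down a diminished eleventh is D##3.

C#5 D##4 B##3 F#3 C##2 D##3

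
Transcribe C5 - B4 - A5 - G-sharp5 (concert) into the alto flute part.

F5 E5 D6 C#6

The alto flute sounds a perfect fourth below written, so the written part must be a perfect fourth above concert — transpose each note up.
C5 → F5
B4 → E5
A5 → D6
G#5 → C#6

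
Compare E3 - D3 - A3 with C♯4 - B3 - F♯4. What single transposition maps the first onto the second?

From E3 to C#4 is 6 letter names — a sixth of some quality.
E3 to C#4 is 9 semitones, which makes it a major sixth; the second version is higher, so the direction is up.
Checking another pair — A3 → F#4 — gives the same interval.

up a major sixth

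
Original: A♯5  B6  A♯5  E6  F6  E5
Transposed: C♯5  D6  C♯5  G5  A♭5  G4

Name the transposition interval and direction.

down a major sixth

From A#5 to C#5 is 6 letter names — a sixth of some quality.
C#5 to A#5 is 9 semitones, which makes it a major sixth; the second version is lower, so the direction is down.
Checking another pair — E5 → G4 — gives the same interval.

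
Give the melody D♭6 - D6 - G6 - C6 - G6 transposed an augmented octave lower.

Dbb5 Db5 Gb5 Cb5 Gb5

Db6 to Dbb5
D6 to Db5
G6 to Gb5
C6 to Cb5
G6 to Gb5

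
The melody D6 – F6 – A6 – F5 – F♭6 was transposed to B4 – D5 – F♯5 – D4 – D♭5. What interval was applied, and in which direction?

From D6 to B4 is 10 letter names — a tenth of some quality.
B4 to D6 is 15 semitones, which makes it a minor tenth; the second version is lower, so the direction is down.
Checking another pair — Fb6 → Db5 — gives the same interval.

down a minor tenth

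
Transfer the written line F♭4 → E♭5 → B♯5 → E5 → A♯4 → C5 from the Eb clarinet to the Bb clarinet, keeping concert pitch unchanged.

First find concert pitch: the Eb clarinet sounds a minor third above written, so F♭4 E♭5 B♯5 E5 A♯4 C5 sounds Abb4 Gb5 D#6 G5 C#5 Eb5.
Then write for Bb clarinet: it sounds a major second below written, so the part must be a major second above concert.
Abb4 → Bbb4
Gb5 → Ab5
D#6 → E#6
G5 → A5
C#5 → D#5
Eb5 → F5

Bbb4 Ab5 E#6 A5 D#5 F5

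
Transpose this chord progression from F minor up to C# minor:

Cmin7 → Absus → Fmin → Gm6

G#min7 Esus C#min D#m6

F minor up to C# minor is an augmented fifth; each chord root moves by that interval while the quality stays the same.
Cmin7: root C up an augmented fifth → G#, giving G#min7.
Absus: root Ab up an augmented fifth → E, giving Esus.
Fmin: root F up an augmented fifth → C#, giving C#min.
Gm6: root G up an augmented fifth → D#, giving D#m6.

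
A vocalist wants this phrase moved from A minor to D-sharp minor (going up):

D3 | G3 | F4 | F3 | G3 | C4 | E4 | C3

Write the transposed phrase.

A minor to D-sharp minor up is an augmented fourth, so every note moves up by that interval.
D3 → G#3
G3 → C#4
F4 → B4
F3 → B3
G3 → C#4
C4 → F#4
E4 → A#4
C3 → F#3

G#3 C#4 B4 B3 C#4 F#4 A#4 F#3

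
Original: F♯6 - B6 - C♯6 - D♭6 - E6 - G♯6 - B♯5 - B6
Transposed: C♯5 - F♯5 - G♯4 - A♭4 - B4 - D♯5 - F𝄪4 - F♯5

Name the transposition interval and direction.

From F#6 to C#5 is 11 letter names — an eleventh of some quality.
C#5 to F#6 is 17 semitones, which makes it a perfect eleventh; the second version is lower, so the direction is down.
Checking another pair — B6 → F#5 — gives the same interval.

down a perfect eleventh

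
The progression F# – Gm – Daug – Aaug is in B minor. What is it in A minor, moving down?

E Fm Caug Gaug

B minor down to A minor is a major second; each chord root moves by that interval while the quality stays the same.
F#: root F# down a major second → E, giving E.
Gm: root G down a major second → F, giving Fm.
Daug: root D down a major second → C, giving Caug.
Aaug: root A down a major second → G, giving Gaug.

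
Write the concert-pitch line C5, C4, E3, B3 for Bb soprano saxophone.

Written C4 sounds as Bb3 on the Bb soprano saxophone, so concert pitches are written a major second up.
C5 gives D5
C4 gives D4
E3 gives F#3
B3 gives C#4

D5 D4 F#3 C#4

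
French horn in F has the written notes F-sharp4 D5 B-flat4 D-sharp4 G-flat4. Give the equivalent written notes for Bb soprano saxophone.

First find concert pitch: the French horn in F sounds a perfect fifth below written, so F-sharp4 D5 B-flat4 D-sharp4 G-flat4 sounds B3 G4 Eb4 G#3 Cb4.
Then write for Bb soprano saxophone: it sounds a major second below written, so the part must be a major second above concert.
B3 → C#4
G4 → A4
Eb4 → F4
G#3 → A#3
Cb4 → Db4

C#4 A4 F4 A#3 Db4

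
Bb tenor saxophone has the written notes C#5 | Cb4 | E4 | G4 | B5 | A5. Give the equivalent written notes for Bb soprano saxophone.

First find concert pitch: the Bb tenor saxophone sounds a major ninth below written, so C#5 Cb4 E4 G4 B5 A5 sounds B3 Bbb2 D3 F3 A4 G4.
Then write for Bb soprano saxophone: it sounds a major second below written, so the part must be a major second above concert.
B3 → C#4
Bbb2 → Cb3
D3 → E3
F3 → G3
A4 → B4
G4 → A4

C#4 Cb3 E3 G3 B4 A4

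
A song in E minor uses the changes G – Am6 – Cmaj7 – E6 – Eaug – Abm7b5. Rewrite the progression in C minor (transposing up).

E minor up to C minor is a minor sixth; each chord root moves by that interval while the quality stays the same.
G: root G up a minor sixth → Eb, giving Eb.
Am6: root A up a minor sixth → F, giving Fm6.
Cmaj7: root C up a minor sixth → Ab, giving Abmaj7.
E6: root E up a minor sixth → C, giving C6.
Eaug: root E up a minor sixth → C, giving Caug.
Abm7b5: root Ab up a minor sixth → Fb, giving Fbm7b5.

Eb Fm6 Abmaj7 C6 Caug Fbm7b5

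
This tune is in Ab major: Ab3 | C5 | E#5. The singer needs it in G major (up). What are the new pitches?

From Ab up to G is a major seventh; apply that to each pitch.
Ab3 becomes G4
C5 becomes B5
E#5 becomes D##6

G4 B5 D##6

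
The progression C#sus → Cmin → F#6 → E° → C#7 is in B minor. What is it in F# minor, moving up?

B minor up to F# minor is a perfect fifth; each chord root moves by that interval while the quality stays the same.
C#sus: root C# up a perfect fifth → G#, giving G#sus.
Cmin: root C up a perfect fifth → G, giving Gmin.
F#6: root F# up a perfect fifth → C#, giving C#6.
E°: root E up a perfect fifth → B, giving B°.
C#7: root C# up a perfect fifth → G#, giving G#7.

G#sus Gmin C#6 B° G#7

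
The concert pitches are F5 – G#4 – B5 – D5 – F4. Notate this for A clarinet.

Written C4 sounds as A3 on the A clarinet, so concert pitches are written a minor third up.
F5 becomes Ab5
G#4 becomes B4
B5 becomes D6
D5 becomes F5
F4 becomes Ab4

Ab5 B4 D6 F5 Ab4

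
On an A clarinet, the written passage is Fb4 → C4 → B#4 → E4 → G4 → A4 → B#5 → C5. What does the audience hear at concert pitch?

The A clarinet sounds a minor third below written, so transpose each written note down a minor third.
Fb4 to Db4
C4 to A3
B#4 to G##4
E4 to C#4
G4 to E4
A4 to F#4
B#5 to G##5
C5 to A4

Db4 A3 G##4 C#4 E4 F#4 G##5 A4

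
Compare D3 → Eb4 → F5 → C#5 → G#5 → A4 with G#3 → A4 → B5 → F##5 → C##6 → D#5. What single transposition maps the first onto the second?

From D3 to G#3 is 4 letter names — a fourth of some quality.
D3 to G#3 is 6 semitones, which makes it an augmented fourth; the second version is higher, so the direction is up.
Checking another pair — A4 → D#5 — gives the same interval.

up an augmented fourth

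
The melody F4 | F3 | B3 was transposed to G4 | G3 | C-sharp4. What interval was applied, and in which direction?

up a major second

From F4 to G4 is 2 letter names — a second of some quality.
F4 to G4 is 2 semitones, which makes it a major second; the second version is higher, so the direction is up.
Checking another pair — B3 → C#4 — gives the same interval.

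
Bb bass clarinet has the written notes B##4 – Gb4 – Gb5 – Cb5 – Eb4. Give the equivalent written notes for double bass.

A##4 Fb4 Fb5 Bbb4 Db4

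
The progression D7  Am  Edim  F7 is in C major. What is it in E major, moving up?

F#7 C#m G#dim A7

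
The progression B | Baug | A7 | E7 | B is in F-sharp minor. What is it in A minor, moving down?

D Daug C7 G7 D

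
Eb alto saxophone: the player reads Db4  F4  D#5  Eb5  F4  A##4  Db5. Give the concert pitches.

Fb3 Ab3 F#4 Gb4 Ab3 C##4 Fb4

Written C4 on the Eb alto saxophone sounds as Eb3, a major sixth lower; apply that shift to every note.
Db4 → Fb3
F4 → Ab3
D#5 → F#4
Eb5 → Gb4
F4 → Ab3
A##4 → C##4
Db5 → Fb4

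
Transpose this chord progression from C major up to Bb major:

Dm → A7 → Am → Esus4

C major up to Bb major is a minor seventh; each chord root moves by that interval while the quality stays the same.
Dm: root D up a minor seventh → C, giving Cm.
A7: root A up a minor seventh → G, giving G7.
Am: root A up a minor seventh → G, giving Gm.
Esus4: root E up a minor seventh → D, giving Dsus4.

Cm G7 Gm Dsus4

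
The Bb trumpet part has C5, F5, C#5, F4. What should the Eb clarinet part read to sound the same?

G4 C5 G#4 C4

First find concert pitch: the Bb trumpet sounds a major second below written, so C5 F5 C#5 F4 sounds Bb4 Eb5 B4 Eb4.
Then write for Eb clarinet: it sounds a minor third above written, so the part must be a minor third below concert.
Bb4 → G4
Eb5 → C5
B4 → G#4
Eb4 → C4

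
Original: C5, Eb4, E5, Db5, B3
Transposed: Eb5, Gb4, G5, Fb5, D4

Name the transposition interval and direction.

Take the first pair: C5 → Eb5. C to E spans 3 letter names, so the interval is some kind of third.
C5 to Eb5 is 3 semitones, which makes it a minor third; the second version is higher, so the direction is up.
Checking another pair — B3 → D4 — gives the same interval.

up a minor third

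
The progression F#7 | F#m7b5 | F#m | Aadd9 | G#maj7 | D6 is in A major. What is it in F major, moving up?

D7 Dm7b5 Dm Fadd9 Emaj7 Bb6

A major up to F major is a minor sixth; each chord root moves by that interval while the quality stays the same.
F#7: root F# up a minor sixth → D, giving D7.
F#m7b5: root F# up a minor sixth → D, giving Dm7b5.
F#m: root F# up a minor sixth → D, giving Dm.
Aadd9: root A up a minor sixth → F, giving Fadd9.
G#maj7: root G# up a minor sixth → E, giving Emaj7.
D6: root D up a minor sixth → Bb, giving Bb6.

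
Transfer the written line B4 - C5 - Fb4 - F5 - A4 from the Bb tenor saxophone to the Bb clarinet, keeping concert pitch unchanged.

B3 C4 Fb3 F4 A3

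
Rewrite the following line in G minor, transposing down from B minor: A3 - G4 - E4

F3 Eb4 C4

B minor to G minor down is a major third, so every note moves down by that interval.
A3 to F3
G4 to Eb4
E4 to C4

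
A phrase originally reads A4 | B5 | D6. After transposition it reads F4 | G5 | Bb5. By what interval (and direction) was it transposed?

down a major third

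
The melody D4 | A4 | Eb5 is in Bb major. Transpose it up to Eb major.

Bb major to Eb major up is a perfect fourth, so every note moves up by that interval.
D4 gives G4
A4 gives D5
Eb5 gives Ab5

G4 D5 Ab5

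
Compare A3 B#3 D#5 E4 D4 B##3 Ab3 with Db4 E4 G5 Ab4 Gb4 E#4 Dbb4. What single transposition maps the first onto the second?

up a diminished fourth

Take the first pair: A3 → Db4. A to D spans 4 letter names, so the interval is some kind of fourth.
A3 to Db4 is 4 semitones, which makes it a diminished fourth; the second version is higher, so the direction is up.
Checking another pair — Ab3 → Dbb4 — gives the same interval.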